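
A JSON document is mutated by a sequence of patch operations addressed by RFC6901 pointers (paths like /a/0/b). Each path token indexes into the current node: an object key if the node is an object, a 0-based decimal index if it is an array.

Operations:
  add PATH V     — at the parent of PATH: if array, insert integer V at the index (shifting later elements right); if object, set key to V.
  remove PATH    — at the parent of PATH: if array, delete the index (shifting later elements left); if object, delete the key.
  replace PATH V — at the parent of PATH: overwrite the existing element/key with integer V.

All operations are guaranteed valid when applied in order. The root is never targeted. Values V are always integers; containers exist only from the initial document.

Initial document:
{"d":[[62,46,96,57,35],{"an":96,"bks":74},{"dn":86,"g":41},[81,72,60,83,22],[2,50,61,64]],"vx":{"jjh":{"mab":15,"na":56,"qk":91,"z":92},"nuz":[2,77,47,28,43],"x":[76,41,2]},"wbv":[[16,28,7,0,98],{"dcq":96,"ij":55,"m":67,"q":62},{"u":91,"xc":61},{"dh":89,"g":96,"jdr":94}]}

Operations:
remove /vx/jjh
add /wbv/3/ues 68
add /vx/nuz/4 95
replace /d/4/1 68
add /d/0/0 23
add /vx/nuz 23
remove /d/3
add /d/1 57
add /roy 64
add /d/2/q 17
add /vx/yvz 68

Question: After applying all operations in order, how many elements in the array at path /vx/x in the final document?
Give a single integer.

Answer: 3

Derivation:
After op 1 (remove /vx/jjh): {"d":[[62,46,96,57,35],{"an":96,"bks":74},{"dn":86,"g":41},[81,72,60,83,22],[2,50,61,64]],"vx":{"nuz":[2,77,47,28,43],"x":[76,41,2]},"wbv":[[16,28,7,0,98],{"dcq":96,"ij":55,"m":67,"q":62},{"u":91,"xc":61},{"dh":89,"g":96,"jdr":94}]}
After op 2 (add /wbv/3/ues 68): {"d":[[62,46,96,57,35],{"an":96,"bks":74},{"dn":86,"g":41},[81,72,60,83,22],[2,50,61,64]],"vx":{"nuz":[2,77,47,28,43],"x":[76,41,2]},"wbv":[[16,28,7,0,98],{"dcq":96,"ij":55,"m":67,"q":62},{"u":91,"xc":61},{"dh":89,"g":96,"jdr":94,"ues":68}]}
After op 3 (add /vx/nuz/4 95): {"d":[[62,46,96,57,35],{"an":96,"bks":74},{"dn":86,"g":41},[81,72,60,83,22],[2,50,61,64]],"vx":{"nuz":[2,77,47,28,95,43],"x":[76,41,2]},"wbv":[[16,28,7,0,98],{"dcq":96,"ij":55,"m":67,"q":62},{"u":91,"xc":61},{"dh":89,"g":96,"jdr":94,"ues":68}]}
After op 4 (replace /d/4/1 68): {"d":[[62,46,96,57,35],{"an":96,"bks":74},{"dn":86,"g":41},[81,72,60,83,22],[2,68,61,64]],"vx":{"nuz":[2,77,47,28,95,43],"x":[76,41,2]},"wbv":[[16,28,7,0,98],{"dcq":96,"ij":55,"m":67,"q":62},{"u":91,"xc":61},{"dh":89,"g":96,"jdr":94,"ues":68}]}
After op 5 (add /d/0/0 23): {"d":[[23,62,46,96,57,35],{"an":96,"bks":74},{"dn":86,"g":41},[81,72,60,83,22],[2,68,61,64]],"vx":{"nuz":[2,77,47,28,95,43],"x":[76,41,2]},"wbv":[[16,28,7,0,98],{"dcq":96,"ij":55,"m":67,"q":62},{"u":91,"xc":61},{"dh":89,"g":96,"jdr":94,"ues":68}]}
After op 6 (add /vx/nuz 23): {"d":[[23,62,46,96,57,35],{"an":96,"bks":74},{"dn":86,"g":41},[81,72,60,83,22],[2,68,61,64]],"vx":{"nuz":23,"x":[76,41,2]},"wbv":[[16,28,7,0,98],{"dcq":96,"ij":55,"m":67,"q":62},{"u":91,"xc":61},{"dh":89,"g":96,"jdr":94,"ues":68}]}
After op 7 (remove /d/3): {"d":[[23,62,46,96,57,35],{"an":96,"bks":74},{"dn":86,"g":41},[2,68,61,64]],"vx":{"nuz":23,"x":[76,41,2]},"wbv":[[16,28,7,0,98],{"dcq":96,"ij":55,"m":67,"q":62},{"u":91,"xc":61},{"dh":89,"g":96,"jdr":94,"ues":68}]}
After op 8 (add /d/1 57): {"d":[[23,62,46,96,57,35],57,{"an":96,"bks":74},{"dn":86,"g":41},[2,68,61,64]],"vx":{"nuz":23,"x":[76,41,2]},"wbv":[[16,28,7,0,98],{"dcq":96,"ij":55,"m":67,"q":62},{"u":91,"xc":61},{"dh":89,"g":96,"jdr":94,"ues":68}]}
After op 9 (add /roy 64): {"d":[[23,62,46,96,57,35],57,{"an":96,"bks":74},{"dn":86,"g":41},[2,68,61,64]],"roy":64,"vx":{"nuz":23,"x":[76,41,2]},"wbv":[[16,28,7,0,98],{"dcq":96,"ij":55,"m":67,"q":62},{"u":91,"xc":61},{"dh":89,"g":96,"jdr":94,"ues":68}]}
After op 10 (add /d/2/q 17): {"d":[[23,62,46,96,57,35],57,{"an":96,"bks":74,"q":17},{"dn":86,"g":41},[2,68,61,64]],"roy":64,"vx":{"nuz":23,"x":[76,41,2]},"wbv":[[16,28,7,0,98],{"dcq":96,"ij":55,"m":67,"q":62},{"u":91,"xc":61},{"dh":89,"g":96,"jdr":94,"ues":68}]}
After op 11 (add /vx/yvz 68): {"d":[[23,62,46,96,57,35],57,{"an":96,"bks":74,"q":17},{"dn":86,"g":41},[2,68,61,64]],"roy":64,"vx":{"nuz":23,"x":[76,41,2],"yvz":68},"wbv":[[16,28,7,0,98],{"dcq":96,"ij":55,"m":67,"q":62},{"u":91,"xc":61},{"dh":89,"g":96,"jdr":94,"ues":68}]}
Size at path /vx/x: 3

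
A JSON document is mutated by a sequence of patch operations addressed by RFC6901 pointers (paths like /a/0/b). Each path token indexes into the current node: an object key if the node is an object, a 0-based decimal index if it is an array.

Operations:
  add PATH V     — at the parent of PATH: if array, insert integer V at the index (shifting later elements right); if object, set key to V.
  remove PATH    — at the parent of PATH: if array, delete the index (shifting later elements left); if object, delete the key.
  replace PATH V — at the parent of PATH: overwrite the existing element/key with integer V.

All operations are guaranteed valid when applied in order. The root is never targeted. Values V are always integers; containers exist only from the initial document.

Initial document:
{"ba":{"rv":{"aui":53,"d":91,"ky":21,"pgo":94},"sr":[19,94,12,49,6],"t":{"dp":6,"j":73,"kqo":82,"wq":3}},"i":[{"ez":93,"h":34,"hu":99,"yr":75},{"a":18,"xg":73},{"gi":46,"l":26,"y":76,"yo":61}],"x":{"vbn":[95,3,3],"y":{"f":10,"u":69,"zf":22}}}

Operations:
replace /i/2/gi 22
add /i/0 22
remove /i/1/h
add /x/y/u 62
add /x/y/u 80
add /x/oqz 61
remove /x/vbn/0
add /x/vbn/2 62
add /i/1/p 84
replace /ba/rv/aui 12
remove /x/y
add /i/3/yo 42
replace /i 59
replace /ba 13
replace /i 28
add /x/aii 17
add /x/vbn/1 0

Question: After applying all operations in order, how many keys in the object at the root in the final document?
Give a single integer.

After op 1 (replace /i/2/gi 22): {"ba":{"rv":{"aui":53,"d":91,"ky":21,"pgo":94},"sr":[19,94,12,49,6],"t":{"dp":6,"j":73,"kqo":82,"wq":3}},"i":[{"ez":93,"h":34,"hu":99,"yr":75},{"a":18,"xg":73},{"gi":22,"l":26,"y":76,"yo":61}],"x":{"vbn":[95,3,3],"y":{"f":10,"u":69,"zf":22}}}
After op 2 (add /i/0 22): {"ba":{"rv":{"aui":53,"d":91,"ky":21,"pgo":94},"sr":[19,94,12,49,6],"t":{"dp":6,"j":73,"kqo":82,"wq":3}},"i":[22,{"ez":93,"h":34,"hu":99,"yr":75},{"a":18,"xg":73},{"gi":22,"l":26,"y":76,"yo":61}],"x":{"vbn":[95,3,3],"y":{"f":10,"u":69,"zf":22}}}
After op 3 (remove /i/1/h): {"ba":{"rv":{"aui":53,"d":91,"ky":21,"pgo":94},"sr":[19,94,12,49,6],"t":{"dp":6,"j":73,"kqo":82,"wq":3}},"i":[22,{"ez":93,"hu":99,"yr":75},{"a":18,"xg":73},{"gi":22,"l":26,"y":76,"yo":61}],"x":{"vbn":[95,3,3],"y":{"f":10,"u":69,"zf":22}}}
After op 4 (add /x/y/u 62): {"ba":{"rv":{"aui":53,"d":91,"ky":21,"pgo":94},"sr":[19,94,12,49,6],"t":{"dp":6,"j":73,"kqo":82,"wq":3}},"i":[22,{"ez":93,"hu":99,"yr":75},{"a":18,"xg":73},{"gi":22,"l":26,"y":76,"yo":61}],"x":{"vbn":[95,3,3],"y":{"f":10,"u":62,"zf":22}}}
After op 5 (add /x/y/u 80): {"ba":{"rv":{"aui":53,"d":91,"ky":21,"pgo":94},"sr":[19,94,12,49,6],"t":{"dp":6,"j":73,"kqo":82,"wq":3}},"i":[22,{"ez":93,"hu":99,"yr":75},{"a":18,"xg":73},{"gi":22,"l":26,"y":76,"yo":61}],"x":{"vbn":[95,3,3],"y":{"f":10,"u":80,"zf":22}}}
After op 6 (add /x/oqz 61): {"ba":{"rv":{"aui":53,"d":91,"ky":21,"pgo":94},"sr":[19,94,12,49,6],"t":{"dp":6,"j":73,"kqo":82,"wq":3}},"i":[22,{"ez":93,"hu":99,"yr":75},{"a":18,"xg":73},{"gi":22,"l":26,"y":76,"yo":61}],"x":{"oqz":61,"vbn":[95,3,3],"y":{"f":10,"u":80,"zf":22}}}
After op 7 (remove /x/vbn/0): {"ba":{"rv":{"aui":53,"d":91,"ky":21,"pgo":94},"sr":[19,94,12,49,6],"t":{"dp":6,"j":73,"kqo":82,"wq":3}},"i":[22,{"ez":93,"hu":99,"yr":75},{"a":18,"xg":73},{"gi":22,"l":26,"y":76,"yo":61}],"x":{"oqz":61,"vbn":[3,3],"y":{"f":10,"u":80,"zf":22}}}
After op 8 (add /x/vbn/2 62): {"ba":{"rv":{"aui":53,"d":91,"ky":21,"pgo":94},"sr":[19,94,12,49,6],"t":{"dp":6,"j":73,"kqo":82,"wq":3}},"i":[22,{"ez":93,"hu":99,"yr":75},{"a":18,"xg":73},{"gi":22,"l":26,"y":76,"yo":61}],"x":{"oqz":61,"vbn":[3,3,62],"y":{"f":10,"u":80,"zf":22}}}
After op 9 (add /i/1/p 84): {"ba":{"rv":{"aui":53,"d":91,"ky":21,"pgo":94},"sr":[19,94,12,49,6],"t":{"dp":6,"j":73,"kqo":82,"wq":3}},"i":[22,{"ez":93,"hu":99,"p":84,"yr":75},{"a":18,"xg":73},{"gi":22,"l":26,"y":76,"yo":61}],"x":{"oqz":61,"vbn":[3,3,62],"y":{"f":10,"u":80,"zf":22}}}
After op 10 (replace /ba/rv/aui 12): {"ba":{"rv":{"aui":12,"d":91,"ky":21,"pgo":94},"sr":[19,94,12,49,6],"t":{"dp":6,"j":73,"kqo":82,"wq":3}},"i":[22,{"ez":93,"hu":99,"p":84,"yr":75},{"a":18,"xg":73},{"gi":22,"l":26,"y":76,"yo":61}],"x":{"oqz":61,"vbn":[3,3,62],"y":{"f":10,"u":80,"zf":22}}}
After op 11 (remove /x/y): {"ba":{"rv":{"aui":12,"d":91,"ky":21,"pgo":94},"sr":[19,94,12,49,6],"t":{"dp":6,"j":73,"kqo":82,"wq":3}},"i":[22,{"ez":93,"hu":99,"p":84,"yr":75},{"a":18,"xg":73},{"gi":22,"l":26,"y":76,"yo":61}],"x":{"oqz":61,"vbn":[3,3,62]}}
After op 12 (add /i/3/yo 42): {"ba":{"rv":{"aui":12,"d":91,"ky":21,"pgo":94},"sr":[19,94,12,49,6],"t":{"dp":6,"j":73,"kqo":82,"wq":3}},"i":[22,{"ez":93,"hu":99,"p":84,"yr":75},{"a":18,"xg":73},{"gi":22,"l":26,"y":76,"yo":42}],"x":{"oqz":61,"vbn":[3,3,62]}}
After op 13 (replace /i 59): {"ba":{"rv":{"aui":12,"d":91,"ky":21,"pgo":94},"sr":[19,94,12,49,6],"t":{"dp":6,"j":73,"kqo":82,"wq":3}},"i":59,"x":{"oqz":61,"vbn":[3,3,62]}}
After op 14 (replace /ba 13): {"ba":13,"i":59,"x":{"oqz":61,"vbn":[3,3,62]}}
After op 15 (replace /i 28): {"ba":13,"i":28,"x":{"oqz":61,"vbn":[3,3,62]}}
After op 16 (add /x/aii 17): {"ba":13,"i":28,"x":{"aii":17,"oqz":61,"vbn":[3,3,62]}}
After op 17 (add /x/vbn/1 0): {"ba":13,"i":28,"x":{"aii":17,"oqz":61,"vbn":[3,0,3,62]}}
Size at the root: 3

Answer: 3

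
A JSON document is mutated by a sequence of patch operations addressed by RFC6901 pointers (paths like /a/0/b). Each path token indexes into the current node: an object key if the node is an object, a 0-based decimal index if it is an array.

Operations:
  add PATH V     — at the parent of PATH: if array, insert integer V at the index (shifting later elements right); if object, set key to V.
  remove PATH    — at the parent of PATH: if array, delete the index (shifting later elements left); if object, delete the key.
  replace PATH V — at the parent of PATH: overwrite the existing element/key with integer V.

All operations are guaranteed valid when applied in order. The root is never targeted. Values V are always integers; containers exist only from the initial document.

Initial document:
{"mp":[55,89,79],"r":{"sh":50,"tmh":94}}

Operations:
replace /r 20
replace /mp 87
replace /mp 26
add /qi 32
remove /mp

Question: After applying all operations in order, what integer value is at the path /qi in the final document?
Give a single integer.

After op 1 (replace /r 20): {"mp":[55,89,79],"r":20}
After op 2 (replace /mp 87): {"mp":87,"r":20}
After op 3 (replace /mp 26): {"mp":26,"r":20}
After op 4 (add /qi 32): {"mp":26,"qi":32,"r":20}
After op 5 (remove /mp): {"qi":32,"r":20}
Value at /qi: 32

Answer: 32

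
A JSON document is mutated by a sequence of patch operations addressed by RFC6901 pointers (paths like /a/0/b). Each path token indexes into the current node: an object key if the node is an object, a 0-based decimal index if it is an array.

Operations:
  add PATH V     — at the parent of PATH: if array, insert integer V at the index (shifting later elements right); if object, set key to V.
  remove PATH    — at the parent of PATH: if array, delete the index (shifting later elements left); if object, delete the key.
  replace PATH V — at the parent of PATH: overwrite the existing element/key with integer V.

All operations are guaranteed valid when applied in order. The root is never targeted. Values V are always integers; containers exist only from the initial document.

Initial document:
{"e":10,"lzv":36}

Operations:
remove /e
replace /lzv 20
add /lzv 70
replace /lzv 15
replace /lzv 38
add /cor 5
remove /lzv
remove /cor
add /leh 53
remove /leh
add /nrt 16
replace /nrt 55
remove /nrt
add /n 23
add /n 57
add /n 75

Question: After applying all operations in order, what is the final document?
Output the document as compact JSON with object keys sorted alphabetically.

After op 1 (remove /e): {"lzv":36}
After op 2 (replace /lzv 20): {"lzv":20}
After op 3 (add /lzv 70): {"lzv":70}
After op 4 (replace /lzv 15): {"lzv":15}
After op 5 (replace /lzv 38): {"lzv":38}
After op 6 (add /cor 5): {"cor":5,"lzv":38}
After op 7 (remove /lzv): {"cor":5}
After op 8 (remove /cor): {}
After op 9 (add /leh 53): {"leh":53}
After op 10 (remove /leh): {}
After op 11 (add /nrt 16): {"nrt":16}
After op 12 (replace /nrt 55): {"nrt":55}
After op 13 (remove /nrt): {}
After op 14 (add /n 23): {"n":23}
After op 15 (add /n 57): {"n":57}
After op 16 (add /n 75): {"n":75}

Answer: {"n":75}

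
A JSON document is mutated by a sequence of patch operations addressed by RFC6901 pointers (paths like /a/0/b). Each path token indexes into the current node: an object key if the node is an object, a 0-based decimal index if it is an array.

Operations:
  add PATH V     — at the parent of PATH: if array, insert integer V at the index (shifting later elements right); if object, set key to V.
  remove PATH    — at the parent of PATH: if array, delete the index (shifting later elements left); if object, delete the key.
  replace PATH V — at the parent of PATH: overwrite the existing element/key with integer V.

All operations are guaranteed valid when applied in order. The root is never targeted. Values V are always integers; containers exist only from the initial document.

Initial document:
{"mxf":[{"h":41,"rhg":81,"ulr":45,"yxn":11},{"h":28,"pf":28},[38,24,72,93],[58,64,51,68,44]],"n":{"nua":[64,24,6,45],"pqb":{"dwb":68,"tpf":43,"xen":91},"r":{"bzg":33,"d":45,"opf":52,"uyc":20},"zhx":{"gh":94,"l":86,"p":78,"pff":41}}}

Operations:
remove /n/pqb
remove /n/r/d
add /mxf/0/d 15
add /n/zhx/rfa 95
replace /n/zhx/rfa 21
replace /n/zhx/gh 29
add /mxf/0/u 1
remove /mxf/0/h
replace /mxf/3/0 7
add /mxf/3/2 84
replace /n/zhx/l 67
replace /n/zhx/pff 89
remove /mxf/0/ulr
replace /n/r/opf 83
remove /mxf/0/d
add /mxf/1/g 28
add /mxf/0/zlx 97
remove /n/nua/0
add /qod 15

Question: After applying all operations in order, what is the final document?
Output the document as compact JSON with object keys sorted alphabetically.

Answer: {"mxf":[{"rhg":81,"u":1,"yxn":11,"zlx":97},{"g":28,"h":28,"pf":28},[38,24,72,93],[7,64,84,51,68,44]],"n":{"nua":[24,6,45],"r":{"bzg":33,"opf":83,"uyc":20},"zhx":{"gh":29,"l":67,"p":78,"pff":89,"rfa":21}},"qod":15}

Derivation:
After op 1 (remove /n/pqb): {"mxf":[{"h":41,"rhg":81,"ulr":45,"yxn":11},{"h":28,"pf":28},[38,24,72,93],[58,64,51,68,44]],"n":{"nua":[64,24,6,45],"r":{"bzg":33,"d":45,"opf":52,"uyc":20},"zhx":{"gh":94,"l":86,"p":78,"pff":41}}}
After op 2 (remove /n/r/d): {"mxf":[{"h":41,"rhg":81,"ulr":45,"yxn":11},{"h":28,"pf":28},[38,24,72,93],[58,64,51,68,44]],"n":{"nua":[64,24,6,45],"r":{"bzg":33,"opf":52,"uyc":20},"zhx":{"gh":94,"l":86,"p":78,"pff":41}}}
After op 3 (add /mxf/0/d 15): {"mxf":[{"d":15,"h":41,"rhg":81,"ulr":45,"yxn":11},{"h":28,"pf":28},[38,24,72,93],[58,64,51,68,44]],"n":{"nua":[64,24,6,45],"r":{"bzg":33,"opf":52,"uyc":20},"zhx":{"gh":94,"l":86,"p":78,"pff":41}}}
After op 4 (add /n/zhx/rfa 95): {"mxf":[{"d":15,"h":41,"rhg":81,"ulr":45,"yxn":11},{"h":28,"pf":28},[38,24,72,93],[58,64,51,68,44]],"n":{"nua":[64,24,6,45],"r":{"bzg":33,"opf":52,"uyc":20},"zhx":{"gh":94,"l":86,"p":78,"pff":41,"rfa":95}}}
After op 5 (replace /n/zhx/rfa 21): {"mxf":[{"d":15,"h":41,"rhg":81,"ulr":45,"yxn":11},{"h":28,"pf":28},[38,24,72,93],[58,64,51,68,44]],"n":{"nua":[64,24,6,45],"r":{"bzg":33,"opf":52,"uyc":20},"zhx":{"gh":94,"l":86,"p":78,"pff":41,"rfa":21}}}
After op 6 (replace /n/zhx/gh 29): {"mxf":[{"d":15,"h":41,"rhg":81,"ulr":45,"yxn":11},{"h":28,"pf":28},[38,24,72,93],[58,64,51,68,44]],"n":{"nua":[64,24,6,45],"r":{"bzg":33,"opf":52,"uyc":20},"zhx":{"gh":29,"l":86,"p":78,"pff":41,"rfa":21}}}
After op 7 (add /mxf/0/u 1): {"mxf":[{"d":15,"h":41,"rhg":81,"u":1,"ulr":45,"yxn":11},{"h":28,"pf":28},[38,24,72,93],[58,64,51,68,44]],"n":{"nua":[64,24,6,45],"r":{"bzg":33,"opf":52,"uyc":20},"zhx":{"gh":29,"l":86,"p":78,"pff":41,"rfa":21}}}
After op 8 (remove /mxf/0/h): {"mxf":[{"d":15,"rhg":81,"u":1,"ulr":45,"yxn":11},{"h":28,"pf":28},[38,24,72,93],[58,64,51,68,44]],"n":{"nua":[64,24,6,45],"r":{"bzg":33,"opf":52,"uyc":20},"zhx":{"gh":29,"l":86,"p":78,"pff":41,"rfa":21}}}
After op 9 (replace /mxf/3/0 7): {"mxf":[{"d":15,"rhg":81,"u":1,"ulr":45,"yxn":11},{"h":28,"pf":28},[38,24,72,93],[7,64,51,68,44]],"n":{"nua":[64,24,6,45],"r":{"bzg":33,"opf":52,"uyc":20},"zhx":{"gh":29,"l":86,"p":78,"pff":41,"rfa":21}}}
After op 10 (add /mxf/3/2 84): {"mxf":[{"d":15,"rhg":81,"u":1,"ulr":45,"yxn":11},{"h":28,"pf":28},[38,24,72,93],[7,64,84,51,68,44]],"n":{"nua":[64,24,6,45],"r":{"bzg":33,"opf":52,"uyc":20},"zhx":{"gh":29,"l":86,"p":78,"pff":41,"rfa":21}}}
After op 11 (replace /n/zhx/l 67): {"mxf":[{"d":15,"rhg":81,"u":1,"ulr":45,"yxn":11},{"h":28,"pf":28},[38,24,72,93],[7,64,84,51,68,44]],"n":{"nua":[64,24,6,45],"r":{"bzg":33,"opf":52,"uyc":20},"zhx":{"gh":29,"l":67,"p":78,"pff":41,"rfa":21}}}
After op 12 (replace /n/zhx/pff 89): {"mxf":[{"d":15,"rhg":81,"u":1,"ulr":45,"yxn":11},{"h":28,"pf":28},[38,24,72,93],[7,64,84,51,68,44]],"n":{"nua":[64,24,6,45],"r":{"bzg":33,"opf":52,"uyc":20},"zhx":{"gh":29,"l":67,"p":78,"pff":89,"rfa":21}}}
After op 13 (remove /mxf/0/ulr): {"mxf":[{"d":15,"rhg":81,"u":1,"yxn":11},{"h":28,"pf":28},[38,24,72,93],[7,64,84,51,68,44]],"n":{"nua":[64,24,6,45],"r":{"bzg":33,"opf":52,"uyc":20},"zhx":{"gh":29,"l":67,"p":78,"pff":89,"rfa":21}}}
After op 14 (replace /n/r/opf 83): {"mxf":[{"d":15,"rhg":81,"u":1,"yxn":11},{"h":28,"pf":28},[38,24,72,93],[7,64,84,51,68,44]],"n":{"nua":[64,24,6,45],"r":{"bzg":33,"opf":83,"uyc":20},"zhx":{"gh":29,"l":67,"p":78,"pff":89,"rfa":21}}}
After op 15 (remove /mxf/0/d): {"mxf":[{"rhg":81,"u":1,"yxn":11},{"h":28,"pf":28},[38,24,72,93],[7,64,84,51,68,44]],"n":{"nua":[64,24,6,45],"r":{"bzg":33,"opf":83,"uyc":20},"zhx":{"gh":29,"l":67,"p":78,"pff":89,"rfa":21}}}
After op 16 (add /mxf/1/g 28): {"mxf":[{"rhg":81,"u":1,"yxn":11},{"g":28,"h":28,"pf":28},[38,24,72,93],[7,64,84,51,68,44]],"n":{"nua":[64,24,6,45],"r":{"bzg":33,"opf":83,"uyc":20},"zhx":{"gh":29,"l":67,"p":78,"pff":89,"rfa":21}}}
After op 17 (add /mxf/0/zlx 97): {"mxf":[{"rhg":81,"u":1,"yxn":11,"zlx":97},{"g":28,"h":28,"pf":28},[38,24,72,93],[7,64,84,51,68,44]],"n":{"nua":[64,24,6,45],"r":{"bzg":33,"opf":83,"uyc":20},"zhx":{"gh":29,"l":67,"p":78,"pff":89,"rfa":21}}}
After op 18 (remove /n/nua/0): {"mxf":[{"rhg":81,"u":1,"yxn":11,"zlx":97},{"g":28,"h":28,"pf":28},[38,24,72,93],[7,64,84,51,68,44]],"n":{"nua":[24,6,45],"r":{"bzg":33,"opf":83,"uyc":20},"zhx":{"gh":29,"l":67,"p":78,"pff":89,"rfa":21}}}
After op 19 (add /qod 15): {"mxf":[{"rhg":81,"u":1,"yxn":11,"zlx":97},{"g":28,"h":28,"pf":28},[38,24,72,93],[7,64,84,51,68,44]],"n":{"nua":[24,6,45],"r":{"bzg":33,"opf":83,"uyc":20},"zhx":{"gh":29,"l":67,"p":78,"pff":89,"rfa":21}},"qod":15}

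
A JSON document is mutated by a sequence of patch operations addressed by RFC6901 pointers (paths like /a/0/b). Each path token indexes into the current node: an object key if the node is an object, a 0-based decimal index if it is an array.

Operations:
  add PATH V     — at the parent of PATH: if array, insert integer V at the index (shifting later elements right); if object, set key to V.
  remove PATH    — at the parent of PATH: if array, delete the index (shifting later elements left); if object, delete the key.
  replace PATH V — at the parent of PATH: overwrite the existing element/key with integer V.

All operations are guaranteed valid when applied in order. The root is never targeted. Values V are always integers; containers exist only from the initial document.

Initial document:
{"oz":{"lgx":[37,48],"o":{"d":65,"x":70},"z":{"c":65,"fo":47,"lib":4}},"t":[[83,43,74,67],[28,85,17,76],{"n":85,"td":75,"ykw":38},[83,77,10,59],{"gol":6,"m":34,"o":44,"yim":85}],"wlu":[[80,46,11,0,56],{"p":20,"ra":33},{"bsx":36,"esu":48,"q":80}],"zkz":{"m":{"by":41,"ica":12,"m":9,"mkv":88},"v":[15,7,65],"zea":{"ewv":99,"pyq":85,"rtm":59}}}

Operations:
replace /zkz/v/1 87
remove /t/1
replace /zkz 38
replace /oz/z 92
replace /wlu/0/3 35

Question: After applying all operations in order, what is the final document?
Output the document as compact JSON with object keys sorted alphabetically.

Answer: {"oz":{"lgx":[37,48],"o":{"d":65,"x":70},"z":92},"t":[[83,43,74,67],{"n":85,"td":75,"ykw":38},[83,77,10,59],{"gol":6,"m":34,"o":44,"yim":85}],"wlu":[[80,46,11,35,56],{"p":20,"ra":33},{"bsx":36,"esu":48,"q":80}],"zkz":38}

Derivation:
After op 1 (replace /zkz/v/1 87): {"oz":{"lgx":[37,48],"o":{"d":65,"x":70},"z":{"c":65,"fo":47,"lib":4}},"t":[[83,43,74,67],[28,85,17,76],{"n":85,"td":75,"ykw":38},[83,77,10,59],{"gol":6,"m":34,"o":44,"yim":85}],"wlu":[[80,46,11,0,56],{"p":20,"ra":33},{"bsx":36,"esu":48,"q":80}],"zkz":{"m":{"by":41,"ica":12,"m":9,"mkv":88},"v":[15,87,65],"zea":{"ewv":99,"pyq":85,"rtm":59}}}
After op 2 (remove /t/1): {"oz":{"lgx":[37,48],"o":{"d":65,"x":70},"z":{"c":65,"fo":47,"lib":4}},"t":[[83,43,74,67],{"n":85,"td":75,"ykw":38},[83,77,10,59],{"gol":6,"m":34,"o":44,"yim":85}],"wlu":[[80,46,11,0,56],{"p":20,"ra":33},{"bsx":36,"esu":48,"q":80}],"zkz":{"m":{"by":41,"ica":12,"m":9,"mkv":88},"v":[15,87,65],"zea":{"ewv":99,"pyq":85,"rtm":59}}}
After op 3 (replace /zkz 38): {"oz":{"lgx":[37,48],"o":{"d":65,"x":70},"z":{"c":65,"fo":47,"lib":4}},"t":[[83,43,74,67],{"n":85,"td":75,"ykw":38},[83,77,10,59],{"gol":6,"m":34,"o":44,"yim":85}],"wlu":[[80,46,11,0,56],{"p":20,"ra":33},{"bsx":36,"esu":48,"q":80}],"zkz":38}
After op 4 (replace /oz/z 92): {"oz":{"lgx":[37,48],"o":{"d":65,"x":70},"z":92},"t":[[83,43,74,67],{"n":85,"td":75,"ykw":38},[83,77,10,59],{"gol":6,"m":34,"o":44,"yim":85}],"wlu":[[80,46,11,0,56],{"p":20,"ra":33},{"bsx":36,"esu":48,"q":80}],"zkz":38}
After op 5 (replace /wlu/0/3 35): {"oz":{"lgx":[37,48],"o":{"d":65,"x":70},"z":92},"t":[[83,43,74,67],{"n":85,"td":75,"ykw":38},[83,77,10,59],{"gol":6,"m":34,"o":44,"yim":85}],"wlu":[[80,46,11,35,56],{"p":20,"ra":33},{"bsx":36,"esu":48,"q":80}],"zkz":38}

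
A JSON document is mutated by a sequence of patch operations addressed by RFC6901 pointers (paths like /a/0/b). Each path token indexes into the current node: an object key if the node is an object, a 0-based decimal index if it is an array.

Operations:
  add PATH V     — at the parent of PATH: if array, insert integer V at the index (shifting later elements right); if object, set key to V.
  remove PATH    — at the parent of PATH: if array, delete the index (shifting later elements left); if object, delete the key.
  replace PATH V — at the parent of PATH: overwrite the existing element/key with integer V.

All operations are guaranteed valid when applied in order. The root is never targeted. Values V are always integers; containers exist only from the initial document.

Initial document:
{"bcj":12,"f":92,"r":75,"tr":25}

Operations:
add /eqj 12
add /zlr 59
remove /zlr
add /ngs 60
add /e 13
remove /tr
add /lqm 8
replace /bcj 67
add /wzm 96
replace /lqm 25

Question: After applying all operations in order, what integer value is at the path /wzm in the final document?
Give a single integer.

Answer: 96

Derivation:
After op 1 (add /eqj 12): {"bcj":12,"eqj":12,"f":92,"r":75,"tr":25}
After op 2 (add /zlr 59): {"bcj":12,"eqj":12,"f":92,"r":75,"tr":25,"zlr":59}
After op 3 (remove /zlr): {"bcj":12,"eqj":12,"f":92,"r":75,"tr":25}
After op 4 (add /ngs 60): {"bcj":12,"eqj":12,"f":92,"ngs":60,"r":75,"tr":25}
After op 5 (add /e 13): {"bcj":12,"e":13,"eqj":12,"f":92,"ngs":60,"r":75,"tr":25}
After op 6 (remove /tr): {"bcj":12,"e":13,"eqj":12,"f":92,"ngs":60,"r":75}
After op 7 (add /lqm 8): {"bcj":12,"e":13,"eqj":12,"f":92,"lqm":8,"ngs":60,"r":75}
After op 8 (replace /bcj 67): {"bcj":67,"e":13,"eqj":12,"f":92,"lqm":8,"ngs":60,"r":75}
After op 9 (add /wzm 96): {"bcj":67,"e":13,"eqj":12,"f":92,"lqm":8,"ngs":60,"r":75,"wzm":96}
After op 10 (replace /lqm 25): {"bcj":67,"e":13,"eqj":12,"f":92,"lqm":25,"ngs":60,"r":75,"wzm":96}
Value at /wzm: 96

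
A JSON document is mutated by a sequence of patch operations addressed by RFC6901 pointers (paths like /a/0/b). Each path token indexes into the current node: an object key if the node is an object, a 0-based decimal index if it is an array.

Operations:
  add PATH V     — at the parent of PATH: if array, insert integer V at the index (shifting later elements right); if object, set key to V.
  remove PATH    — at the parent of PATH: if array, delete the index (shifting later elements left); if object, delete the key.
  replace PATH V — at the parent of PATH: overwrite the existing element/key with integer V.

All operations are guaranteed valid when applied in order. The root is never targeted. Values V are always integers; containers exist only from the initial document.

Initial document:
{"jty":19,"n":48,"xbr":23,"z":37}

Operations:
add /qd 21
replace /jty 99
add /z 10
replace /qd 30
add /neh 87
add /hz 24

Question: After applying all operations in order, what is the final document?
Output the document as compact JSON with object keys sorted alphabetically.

Answer: {"hz":24,"jty":99,"n":48,"neh":87,"qd":30,"xbr":23,"z":10}

Derivation:
After op 1 (add /qd 21): {"jty":19,"n":48,"qd":21,"xbr":23,"z":37}
After op 2 (replace /jty 99): {"jty":99,"n":48,"qd":21,"xbr":23,"z":37}
After op 3 (add /z 10): {"jty":99,"n":48,"qd":21,"xbr":23,"z":10}
After op 4 (replace /qd 30): {"jty":99,"n":48,"qd":30,"xbr":23,"z":10}
After op 5 (add /neh 87): {"jty":99,"n":48,"neh":87,"qd":30,"xbr":23,"z":10}
After op 6 (add /hz 24): {"hz":24,"jty":99,"n":48,"neh":87,"qd":30,"xbr":23,"z":10}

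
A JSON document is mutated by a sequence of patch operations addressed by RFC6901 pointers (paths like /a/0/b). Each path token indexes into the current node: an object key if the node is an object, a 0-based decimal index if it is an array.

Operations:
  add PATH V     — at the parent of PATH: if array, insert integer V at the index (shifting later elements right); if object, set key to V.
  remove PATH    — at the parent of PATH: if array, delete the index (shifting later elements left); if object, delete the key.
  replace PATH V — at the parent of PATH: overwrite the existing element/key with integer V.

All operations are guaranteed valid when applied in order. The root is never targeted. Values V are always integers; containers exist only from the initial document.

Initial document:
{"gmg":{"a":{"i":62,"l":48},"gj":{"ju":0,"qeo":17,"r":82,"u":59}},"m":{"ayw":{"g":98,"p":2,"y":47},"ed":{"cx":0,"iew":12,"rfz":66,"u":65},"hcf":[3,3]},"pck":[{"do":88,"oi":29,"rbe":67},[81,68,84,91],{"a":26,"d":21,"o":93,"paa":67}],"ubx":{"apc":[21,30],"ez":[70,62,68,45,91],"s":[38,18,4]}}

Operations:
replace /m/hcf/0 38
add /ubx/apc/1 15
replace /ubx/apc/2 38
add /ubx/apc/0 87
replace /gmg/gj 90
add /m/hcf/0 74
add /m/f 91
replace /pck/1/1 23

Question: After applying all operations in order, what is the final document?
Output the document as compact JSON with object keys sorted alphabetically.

Answer: {"gmg":{"a":{"i":62,"l":48},"gj":90},"m":{"ayw":{"g":98,"p":2,"y":47},"ed":{"cx":0,"iew":12,"rfz":66,"u":65},"f":91,"hcf":[74,38,3]},"pck":[{"do":88,"oi":29,"rbe":67},[81,23,84,91],{"a":26,"d":21,"o":93,"paa":67}],"ubx":{"apc":[87,21,15,38],"ez":[70,62,68,45,91],"s":[38,18,4]}}

Derivation:
After op 1 (replace /m/hcf/0 38): {"gmg":{"a":{"i":62,"l":48},"gj":{"ju":0,"qeo":17,"r":82,"u":59}},"m":{"ayw":{"g":98,"p":2,"y":47},"ed":{"cx":0,"iew":12,"rfz":66,"u":65},"hcf":[38,3]},"pck":[{"do":88,"oi":29,"rbe":67},[81,68,84,91],{"a":26,"d":21,"o":93,"paa":67}],"ubx":{"apc":[21,30],"ez":[70,62,68,45,91],"s":[38,18,4]}}
After op 2 (add /ubx/apc/1 15): {"gmg":{"a":{"i":62,"l":48},"gj":{"ju":0,"qeo":17,"r":82,"u":59}},"m":{"ayw":{"g":98,"p":2,"y":47},"ed":{"cx":0,"iew":12,"rfz":66,"u":65},"hcf":[38,3]},"pck":[{"do":88,"oi":29,"rbe":67},[81,68,84,91],{"a":26,"d":21,"o":93,"paa":67}],"ubx":{"apc":[21,15,30],"ez":[70,62,68,45,91],"s":[38,18,4]}}
After op 3 (replace /ubx/apc/2 38): {"gmg":{"a":{"i":62,"l":48},"gj":{"ju":0,"qeo":17,"r":82,"u":59}},"m":{"ayw":{"g":98,"p":2,"y":47},"ed":{"cx":0,"iew":12,"rfz":66,"u":65},"hcf":[38,3]},"pck":[{"do":88,"oi":29,"rbe":67},[81,68,84,91],{"a":26,"d":21,"o":93,"paa":67}],"ubx":{"apc":[21,15,38],"ez":[70,62,68,45,91],"s":[38,18,4]}}
After op 4 (add /ubx/apc/0 87): {"gmg":{"a":{"i":62,"l":48},"gj":{"ju":0,"qeo":17,"r":82,"u":59}},"m":{"ayw":{"g":98,"p":2,"y":47},"ed":{"cx":0,"iew":12,"rfz":66,"u":65},"hcf":[38,3]},"pck":[{"do":88,"oi":29,"rbe":67},[81,68,84,91],{"a":26,"d":21,"o":93,"paa":67}],"ubx":{"apc":[87,21,15,38],"ez":[70,62,68,45,91],"s":[38,18,4]}}
After op 5 (replace /gmg/gj 90): {"gmg":{"a":{"i":62,"l":48},"gj":90},"m":{"ayw":{"g":98,"p":2,"y":47},"ed":{"cx":0,"iew":12,"rfz":66,"u":65},"hcf":[38,3]},"pck":[{"do":88,"oi":29,"rbe":67},[81,68,84,91],{"a":26,"d":21,"o":93,"paa":67}],"ubx":{"apc":[87,21,15,38],"ez":[70,62,68,45,91],"s":[38,18,4]}}
After op 6 (add /m/hcf/0 74): {"gmg":{"a":{"i":62,"l":48},"gj":90},"m":{"ayw":{"g":98,"p":2,"y":47},"ed":{"cx":0,"iew":12,"rfz":66,"u":65},"hcf":[74,38,3]},"pck":[{"do":88,"oi":29,"rbe":67},[81,68,84,91],{"a":26,"d":21,"o":93,"paa":67}],"ubx":{"apc":[87,21,15,38],"ez":[70,62,68,45,91],"s":[38,18,4]}}
After op 7 (add /m/f 91): {"gmg":{"a":{"i":62,"l":48},"gj":90},"m":{"ayw":{"g":98,"p":2,"y":47},"ed":{"cx":0,"iew":12,"rfz":66,"u":65},"f":91,"hcf":[74,38,3]},"pck":[{"do":88,"oi":29,"rbe":67},[81,68,84,91],{"a":26,"d":21,"o":93,"paa":67}],"ubx":{"apc":[87,21,15,38],"ez":[70,62,68,45,91],"s":[38,18,4]}}
After op 8 (replace /pck/1/1 23): {"gmg":{"a":{"i":62,"l":48},"gj":90},"m":{"ayw":{"g":98,"p":2,"y":47},"ed":{"cx":0,"iew":12,"rfz":66,"u":65},"f":91,"hcf":[74,38,3]},"pck":[{"do":88,"oi":29,"rbe":67},[81,23,84,91],{"a":26,"d":21,"o":93,"paa":67}],"ubx":{"apc":[87,21,15,38],"ez":[70,62,68,45,91],"s":[38,18,4]}}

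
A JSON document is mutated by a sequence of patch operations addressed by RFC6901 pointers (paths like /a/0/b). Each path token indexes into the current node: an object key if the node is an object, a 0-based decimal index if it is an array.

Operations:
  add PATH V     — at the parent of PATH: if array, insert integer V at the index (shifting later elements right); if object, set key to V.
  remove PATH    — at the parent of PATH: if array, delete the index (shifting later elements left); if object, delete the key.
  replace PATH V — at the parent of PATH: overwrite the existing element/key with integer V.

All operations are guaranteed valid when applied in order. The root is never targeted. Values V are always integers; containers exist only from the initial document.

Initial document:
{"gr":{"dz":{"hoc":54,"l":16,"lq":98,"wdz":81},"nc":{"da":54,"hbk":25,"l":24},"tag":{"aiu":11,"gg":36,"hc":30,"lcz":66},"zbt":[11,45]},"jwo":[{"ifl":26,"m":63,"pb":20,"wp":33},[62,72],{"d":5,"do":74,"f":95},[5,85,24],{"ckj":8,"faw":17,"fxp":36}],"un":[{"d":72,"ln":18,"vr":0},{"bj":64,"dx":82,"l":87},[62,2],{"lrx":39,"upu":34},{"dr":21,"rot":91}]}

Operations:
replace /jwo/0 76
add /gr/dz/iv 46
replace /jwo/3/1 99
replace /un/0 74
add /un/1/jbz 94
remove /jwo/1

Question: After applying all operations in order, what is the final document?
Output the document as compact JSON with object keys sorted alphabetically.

After op 1 (replace /jwo/0 76): {"gr":{"dz":{"hoc":54,"l":16,"lq":98,"wdz":81},"nc":{"da":54,"hbk":25,"l":24},"tag":{"aiu":11,"gg":36,"hc":30,"lcz":66},"zbt":[11,45]},"jwo":[76,[62,72],{"d":5,"do":74,"f":95},[5,85,24],{"ckj":8,"faw":17,"fxp":36}],"un":[{"d":72,"ln":18,"vr":0},{"bj":64,"dx":82,"l":87},[62,2],{"lrx":39,"upu":34},{"dr":21,"rot":91}]}
After op 2 (add /gr/dz/iv 46): {"gr":{"dz":{"hoc":54,"iv":46,"l":16,"lq":98,"wdz":81},"nc":{"da":54,"hbk":25,"l":24},"tag":{"aiu":11,"gg":36,"hc":30,"lcz":66},"zbt":[11,45]},"jwo":[76,[62,72],{"d":5,"do":74,"f":95},[5,85,24],{"ckj":8,"faw":17,"fxp":36}],"un":[{"d":72,"ln":18,"vr":0},{"bj":64,"dx":82,"l":87},[62,2],{"lrx":39,"upu":34},{"dr":21,"rot":91}]}
After op 3 (replace /jwo/3/1 99): {"gr":{"dz":{"hoc":54,"iv":46,"l":16,"lq":98,"wdz":81},"nc":{"da":54,"hbk":25,"l":24},"tag":{"aiu":11,"gg":36,"hc":30,"lcz":66},"zbt":[11,45]},"jwo":[76,[62,72],{"d":5,"do":74,"f":95},[5,99,24],{"ckj":8,"faw":17,"fxp":36}],"un":[{"d":72,"ln":18,"vr":0},{"bj":64,"dx":82,"l":87},[62,2],{"lrx":39,"upu":34},{"dr":21,"rot":91}]}
After op 4 (replace /un/0 74): {"gr":{"dz":{"hoc":54,"iv":46,"l":16,"lq":98,"wdz":81},"nc":{"da":54,"hbk":25,"l":24},"tag":{"aiu":11,"gg":36,"hc":30,"lcz":66},"zbt":[11,45]},"jwo":[76,[62,72],{"d":5,"do":74,"f":95},[5,99,24],{"ckj":8,"faw":17,"fxp":36}],"un":[74,{"bj":64,"dx":82,"l":87},[62,2],{"lrx":39,"upu":34},{"dr":21,"rot":91}]}
After op 5 (add /un/1/jbz 94): {"gr":{"dz":{"hoc":54,"iv":46,"l":16,"lq":98,"wdz":81},"nc":{"da":54,"hbk":25,"l":24},"tag":{"aiu":11,"gg":36,"hc":30,"lcz":66},"zbt":[11,45]},"jwo":[76,[62,72],{"d":5,"do":74,"f":95},[5,99,24],{"ckj":8,"faw":17,"fxp":36}],"un":[74,{"bj":64,"dx":82,"jbz":94,"l":87},[62,2],{"lrx":39,"upu":34},{"dr":21,"rot":91}]}
After op 6 (remove /jwo/1): {"gr":{"dz":{"hoc":54,"iv":46,"l":16,"lq":98,"wdz":81},"nc":{"da":54,"hbk":25,"l":24},"tag":{"aiu":11,"gg":36,"hc":30,"lcz":66},"zbt":[11,45]},"jwo":[76,{"d":5,"do":74,"f":95},[5,99,24],{"ckj":8,"faw":17,"fxp":36}],"un":[74,{"bj":64,"dx":82,"jbz":94,"l":87},[62,2],{"lrx":39,"upu":34},{"dr":21,"rot":91}]}

Answer: {"gr":{"dz":{"hoc":54,"iv":46,"l":16,"lq":98,"wdz":81},"nc":{"da":54,"hbk":25,"l":24},"tag":{"aiu":11,"gg":36,"hc":30,"lcz":66},"zbt":[11,45]},"jwo":[76,{"d":5,"do":74,"f":95},[5,99,24],{"ckj":8,"faw":17,"fxp":36}],"un":[74,{"bj":64,"dx":82,"jbz":94,"l":87},[62,2],{"lrx":39,"upu":34},{"dr":21,"rot":91}]}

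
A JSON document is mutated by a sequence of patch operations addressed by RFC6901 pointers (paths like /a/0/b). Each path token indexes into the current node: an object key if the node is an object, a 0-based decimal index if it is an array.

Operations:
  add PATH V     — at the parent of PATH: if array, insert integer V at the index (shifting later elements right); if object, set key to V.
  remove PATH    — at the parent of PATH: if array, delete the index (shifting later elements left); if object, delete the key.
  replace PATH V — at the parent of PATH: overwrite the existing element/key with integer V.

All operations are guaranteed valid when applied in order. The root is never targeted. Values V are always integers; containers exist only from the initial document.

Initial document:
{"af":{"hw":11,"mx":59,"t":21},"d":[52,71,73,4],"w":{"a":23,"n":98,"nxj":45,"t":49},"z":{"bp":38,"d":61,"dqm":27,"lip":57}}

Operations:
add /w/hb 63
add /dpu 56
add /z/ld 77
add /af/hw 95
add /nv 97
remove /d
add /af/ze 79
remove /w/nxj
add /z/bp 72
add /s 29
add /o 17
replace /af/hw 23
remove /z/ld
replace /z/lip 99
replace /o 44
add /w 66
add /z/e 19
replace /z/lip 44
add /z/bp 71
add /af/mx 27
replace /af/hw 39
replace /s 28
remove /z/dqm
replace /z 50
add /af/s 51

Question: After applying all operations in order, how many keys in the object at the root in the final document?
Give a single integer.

After op 1 (add /w/hb 63): {"af":{"hw":11,"mx":59,"t":21},"d":[52,71,73,4],"w":{"a":23,"hb":63,"n":98,"nxj":45,"t":49},"z":{"bp":38,"d":61,"dqm":27,"lip":57}}
After op 2 (add /dpu 56): {"af":{"hw":11,"mx":59,"t":21},"d":[52,71,73,4],"dpu":56,"w":{"a":23,"hb":63,"n":98,"nxj":45,"t":49},"z":{"bp":38,"d":61,"dqm":27,"lip":57}}
After op 3 (add /z/ld 77): {"af":{"hw":11,"mx":59,"t":21},"d":[52,71,73,4],"dpu":56,"w":{"a":23,"hb":63,"n":98,"nxj":45,"t":49},"z":{"bp":38,"d":61,"dqm":27,"ld":77,"lip":57}}
After op 4 (add /af/hw 95): {"af":{"hw":95,"mx":59,"t":21},"d":[52,71,73,4],"dpu":56,"w":{"a":23,"hb":63,"n":98,"nxj":45,"t":49},"z":{"bp":38,"d":61,"dqm":27,"ld":77,"lip":57}}
After op 5 (add /nv 97): {"af":{"hw":95,"mx":59,"t":21},"d":[52,71,73,4],"dpu":56,"nv":97,"w":{"a":23,"hb":63,"n":98,"nxj":45,"t":49},"z":{"bp":38,"d":61,"dqm":27,"ld":77,"lip":57}}
After op 6 (remove /d): {"af":{"hw":95,"mx":59,"t":21},"dpu":56,"nv":97,"w":{"a":23,"hb":63,"n":98,"nxj":45,"t":49},"z":{"bp":38,"d":61,"dqm":27,"ld":77,"lip":57}}
After op 7 (add /af/ze 79): {"af":{"hw":95,"mx":59,"t":21,"ze":79},"dpu":56,"nv":97,"w":{"a":23,"hb":63,"n":98,"nxj":45,"t":49},"z":{"bp":38,"d":61,"dqm":27,"ld":77,"lip":57}}
After op 8 (remove /w/nxj): {"af":{"hw":95,"mx":59,"t":21,"ze":79},"dpu":56,"nv":97,"w":{"a":23,"hb":63,"n":98,"t":49},"z":{"bp":38,"d":61,"dqm":27,"ld":77,"lip":57}}
After op 9 (add /z/bp 72): {"af":{"hw":95,"mx":59,"t":21,"ze":79},"dpu":56,"nv":97,"w":{"a":23,"hb":63,"n":98,"t":49},"z":{"bp":72,"d":61,"dqm":27,"ld":77,"lip":57}}
After op 10 (add /s 29): {"af":{"hw":95,"mx":59,"t":21,"ze":79},"dpu":56,"nv":97,"s":29,"w":{"a":23,"hb":63,"n":98,"t":49},"z":{"bp":72,"d":61,"dqm":27,"ld":77,"lip":57}}
After op 11 (add /o 17): {"af":{"hw":95,"mx":59,"t":21,"ze":79},"dpu":56,"nv":97,"o":17,"s":29,"w":{"a":23,"hb":63,"n":98,"t":49},"z":{"bp":72,"d":61,"dqm":27,"ld":77,"lip":57}}
After op 12 (replace /af/hw 23): {"af":{"hw":23,"mx":59,"t":21,"ze":79},"dpu":56,"nv":97,"o":17,"s":29,"w":{"a":23,"hb":63,"n":98,"t":49},"z":{"bp":72,"d":61,"dqm":27,"ld":77,"lip":57}}
After op 13 (remove /z/ld): {"af":{"hw":23,"mx":59,"t":21,"ze":79},"dpu":56,"nv":97,"o":17,"s":29,"w":{"a":23,"hb":63,"n":98,"t":49},"z":{"bp":72,"d":61,"dqm":27,"lip":57}}
After op 14 (replace /z/lip 99): {"af":{"hw":23,"mx":59,"t":21,"ze":79},"dpu":56,"nv":97,"o":17,"s":29,"w":{"a":23,"hb":63,"n":98,"t":49},"z":{"bp":72,"d":61,"dqm":27,"lip":99}}
After op 15 (replace /o 44): {"af":{"hw":23,"mx":59,"t":21,"ze":79},"dpu":56,"nv":97,"o":44,"s":29,"w":{"a":23,"hb":63,"n":98,"t":49},"z":{"bp":72,"d":61,"dqm":27,"lip":99}}
After op 16 (add /w 66): {"af":{"hw":23,"mx":59,"t":21,"ze":79},"dpu":56,"nv":97,"o":44,"s":29,"w":66,"z":{"bp":72,"d":61,"dqm":27,"lip":99}}
After op 17 (add /z/e 19): {"af":{"hw":23,"mx":59,"t":21,"ze":79},"dpu":56,"nv":97,"o":44,"s":29,"w":66,"z":{"bp":72,"d":61,"dqm":27,"e":19,"lip":99}}
After op 18 (replace /z/lip 44): {"af":{"hw":23,"mx":59,"t":21,"ze":79},"dpu":56,"nv":97,"o":44,"s":29,"w":66,"z":{"bp":72,"d":61,"dqm":27,"e":19,"lip":44}}
After op 19 (add /z/bp 71): {"af":{"hw":23,"mx":59,"t":21,"ze":79},"dpu":56,"nv":97,"o":44,"s":29,"w":66,"z":{"bp":71,"d":61,"dqm":27,"e":19,"lip":44}}
After op 20 (add /af/mx 27): {"af":{"hw":23,"mx":27,"t":21,"ze":79},"dpu":56,"nv":97,"o":44,"s":29,"w":66,"z":{"bp":71,"d":61,"dqm":27,"e":19,"lip":44}}
After op 21 (replace /af/hw 39): {"af":{"hw":39,"mx":27,"t":21,"ze":79},"dpu":56,"nv":97,"o":44,"s":29,"w":66,"z":{"bp":71,"d":61,"dqm":27,"e":19,"lip":44}}
After op 22 (replace /s 28): {"af":{"hw":39,"mx":27,"t":21,"ze":79},"dpu":56,"nv":97,"o":44,"s":28,"w":66,"z":{"bp":71,"d":61,"dqm":27,"e":19,"lip":44}}
After op 23 (remove /z/dqm): {"af":{"hw":39,"mx":27,"t":21,"ze":79},"dpu":56,"nv":97,"o":44,"s":28,"w":66,"z":{"bp":71,"d":61,"e":19,"lip":44}}
After op 24 (replace /z 50): {"af":{"hw":39,"mx":27,"t":21,"ze":79},"dpu":56,"nv":97,"o":44,"s":28,"w":66,"z":50}
After op 25 (add /af/s 51): {"af":{"hw":39,"mx":27,"s":51,"t":21,"ze":79},"dpu":56,"nv":97,"o":44,"s":28,"w":66,"z":50}
Size at the root: 7

Answer: 7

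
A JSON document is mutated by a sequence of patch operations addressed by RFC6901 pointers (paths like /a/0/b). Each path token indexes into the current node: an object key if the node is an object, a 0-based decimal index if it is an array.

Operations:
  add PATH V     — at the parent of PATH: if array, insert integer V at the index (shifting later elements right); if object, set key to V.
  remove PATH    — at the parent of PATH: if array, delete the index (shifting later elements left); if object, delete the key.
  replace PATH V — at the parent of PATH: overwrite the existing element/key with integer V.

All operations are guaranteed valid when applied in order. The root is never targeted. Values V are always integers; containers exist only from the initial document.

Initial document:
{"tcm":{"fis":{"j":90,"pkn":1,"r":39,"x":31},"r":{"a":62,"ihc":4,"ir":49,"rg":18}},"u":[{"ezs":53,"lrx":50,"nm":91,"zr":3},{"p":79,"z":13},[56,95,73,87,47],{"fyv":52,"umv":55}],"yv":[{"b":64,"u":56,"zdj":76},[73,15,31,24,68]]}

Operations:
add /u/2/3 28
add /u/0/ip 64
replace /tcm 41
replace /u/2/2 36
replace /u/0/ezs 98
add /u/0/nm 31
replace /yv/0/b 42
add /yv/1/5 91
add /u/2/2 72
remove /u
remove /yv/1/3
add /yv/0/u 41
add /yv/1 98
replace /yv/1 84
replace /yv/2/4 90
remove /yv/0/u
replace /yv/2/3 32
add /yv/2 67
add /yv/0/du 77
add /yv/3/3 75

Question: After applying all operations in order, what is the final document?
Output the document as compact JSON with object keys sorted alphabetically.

After op 1 (add /u/2/3 28): {"tcm":{"fis":{"j":90,"pkn":1,"r":39,"x":31},"r":{"a":62,"ihc":4,"ir":49,"rg":18}},"u":[{"ezs":53,"lrx":50,"nm":91,"zr":3},{"p":79,"z":13},[56,95,73,28,87,47],{"fyv":52,"umv":55}],"yv":[{"b":64,"u":56,"zdj":76},[73,15,31,24,68]]}
After op 2 (add /u/0/ip 64): {"tcm":{"fis":{"j":90,"pkn":1,"r":39,"x":31},"r":{"a":62,"ihc":4,"ir":49,"rg":18}},"u":[{"ezs":53,"ip":64,"lrx":50,"nm":91,"zr":3},{"p":79,"z":13},[56,95,73,28,87,47],{"fyv":52,"umv":55}],"yv":[{"b":64,"u":56,"zdj":76},[73,15,31,24,68]]}
After op 3 (replace /tcm 41): {"tcm":41,"u":[{"ezs":53,"ip":64,"lrx":50,"nm":91,"zr":3},{"p":79,"z":13},[56,95,73,28,87,47],{"fyv":52,"umv":55}],"yv":[{"b":64,"u":56,"zdj":76},[73,15,31,24,68]]}
After op 4 (replace /u/2/2 36): {"tcm":41,"u":[{"ezs":53,"ip":64,"lrx":50,"nm":91,"zr":3},{"p":79,"z":13},[56,95,36,28,87,47],{"fyv":52,"umv":55}],"yv":[{"b":64,"u":56,"zdj":76},[73,15,31,24,68]]}
After op 5 (replace /u/0/ezs 98): {"tcm":41,"u":[{"ezs":98,"ip":64,"lrx":50,"nm":91,"zr":3},{"p":79,"z":13},[56,95,36,28,87,47],{"fyv":52,"umv":55}],"yv":[{"b":64,"u":56,"zdj":76},[73,15,31,24,68]]}
After op 6 (add /u/0/nm 31): {"tcm":41,"u":[{"ezs":98,"ip":64,"lrx":50,"nm":31,"zr":3},{"p":79,"z":13},[56,95,36,28,87,47],{"fyv":52,"umv":55}],"yv":[{"b":64,"u":56,"zdj":76},[73,15,31,24,68]]}
After op 7 (replace /yv/0/b 42): {"tcm":41,"u":[{"ezs":98,"ip":64,"lrx":50,"nm":31,"zr":3},{"p":79,"z":13},[56,95,36,28,87,47],{"fyv":52,"umv":55}],"yv":[{"b":42,"u":56,"zdj":76},[73,15,31,24,68]]}
After op 8 (add /yv/1/5 91): {"tcm":41,"u":[{"ezs":98,"ip":64,"lrx":50,"nm":31,"zr":3},{"p":79,"z":13},[56,95,36,28,87,47],{"fyv":52,"umv":55}],"yv":[{"b":42,"u":56,"zdj":76},[73,15,31,24,68,91]]}
After op 9 (add /u/2/2 72): {"tcm":41,"u":[{"ezs":98,"ip":64,"lrx":50,"nm":31,"zr":3},{"p":79,"z":13},[56,95,72,36,28,87,47],{"fyv":52,"umv":55}],"yv":[{"b":42,"u":56,"zdj":76},[73,15,31,24,68,91]]}
After op 10 (remove /u): {"tcm":41,"yv":[{"b":42,"u":56,"zdj":76},[73,15,31,24,68,91]]}
After op 11 (remove /yv/1/3): {"tcm":41,"yv":[{"b":42,"u":56,"zdj":76},[73,15,31,68,91]]}
After op 12 (add /yv/0/u 41): {"tcm":41,"yv":[{"b":42,"u":41,"zdj":76},[73,15,31,68,91]]}
After op 13 (add /yv/1 98): {"tcm":41,"yv":[{"b":42,"u":41,"zdj":76},98,[73,15,31,68,91]]}
After op 14 (replace /yv/1 84): {"tcm":41,"yv":[{"b":42,"u":41,"zdj":76},84,[73,15,31,68,91]]}
After op 15 (replace /yv/2/4 90): {"tcm":41,"yv":[{"b":42,"u":41,"zdj":76},84,[73,15,31,68,90]]}
After op 16 (remove /yv/0/u): {"tcm":41,"yv":[{"b":42,"zdj":76},84,[73,15,31,68,90]]}
After op 17 (replace /yv/2/3 32): {"tcm":41,"yv":[{"b":42,"zdj":76},84,[73,15,31,32,90]]}
After op 18 (add /yv/2 67): {"tcm":41,"yv":[{"b":42,"zdj":76},84,67,[73,15,31,32,90]]}
After op 19 (add /yv/0/du 77): {"tcm":41,"yv":[{"b":42,"du":77,"zdj":76},84,67,[73,15,31,32,90]]}
After op 20 (add /yv/3/3 75): {"tcm":41,"yv":[{"b":42,"du":77,"zdj":76},84,67,[73,15,31,75,32,90]]}

Answer: {"tcm":41,"yv":[{"b":42,"du":77,"zdj":76},84,67,[73,15,31,75,32,90]]}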